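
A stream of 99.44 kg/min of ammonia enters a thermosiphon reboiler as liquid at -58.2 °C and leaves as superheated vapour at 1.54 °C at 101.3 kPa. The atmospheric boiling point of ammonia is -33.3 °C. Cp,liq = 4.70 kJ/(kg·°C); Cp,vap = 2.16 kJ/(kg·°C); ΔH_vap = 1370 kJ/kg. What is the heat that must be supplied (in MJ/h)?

liquid -58.2→-33.3 °C: 117.03 kJ/kg
vaporisation at -33.3 °C: 1370 kJ/kg
vapour -33.3→1.54 °C: 75.254 kJ/kg
Δh = 117.03 + 1370 + 75.254 = 1562.3 kJ/kg
Q = ṁ·Δh = 99.44 kg/min × 1562.3 kJ/kg = 155350 kJ/min
|Q| = 2589.2 kW = 9321.2 MJ/h

Q = 9320 MJ/h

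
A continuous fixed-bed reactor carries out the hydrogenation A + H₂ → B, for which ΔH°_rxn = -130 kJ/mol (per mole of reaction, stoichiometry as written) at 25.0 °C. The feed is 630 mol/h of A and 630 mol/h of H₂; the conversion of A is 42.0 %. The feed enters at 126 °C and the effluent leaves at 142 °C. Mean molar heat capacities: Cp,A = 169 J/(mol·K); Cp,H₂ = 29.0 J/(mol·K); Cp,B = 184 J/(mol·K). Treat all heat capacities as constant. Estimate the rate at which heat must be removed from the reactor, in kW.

Extent of reaction ξ = 0.420 × 630 = 264.6 mol/h
Reaction term: ξ·ΔH°_rxn = 264.6 × -130 = -34398 kJ/h
Sensible, feed 126→25 °C: -12599 kJ/h
Outlet flows (mol/h): A 365.4, H₂ 365.4, B 264.6
Sensible, products 25→142 °C: 14161 kJ/h
Q = ΔH = -32836 kJ/h = -9.121 kW
Heat removed = 9.121 kW

Q_out = 9.12 kW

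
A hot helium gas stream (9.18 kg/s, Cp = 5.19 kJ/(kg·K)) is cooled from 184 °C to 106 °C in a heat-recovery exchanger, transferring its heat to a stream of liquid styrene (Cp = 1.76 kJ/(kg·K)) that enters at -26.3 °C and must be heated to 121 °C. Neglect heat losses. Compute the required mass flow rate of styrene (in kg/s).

Heat released by hot stream: Q = 9.18 × 5.19 × (184 − 106) = 3716.2 kJ/s
Energy balance on cold side (adiabatic exchanger): Q = ṁ_c·Cp_c·(T_c,out − T_c,in)
ṁ_c = 3716.2 / [1.76 × (121 − -26.3)] = 14.335 kg/s

ṁ_c = 14.3 kg/s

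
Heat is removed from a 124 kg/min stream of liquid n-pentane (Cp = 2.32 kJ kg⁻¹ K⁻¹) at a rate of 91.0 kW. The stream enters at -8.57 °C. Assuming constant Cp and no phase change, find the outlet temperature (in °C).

Q = 91.0 kW = 5460 kJ/min
ΔT = Q/(ṁ·Cp) = 5460/(124×2.32) = 18.979 K
T_out = -8.57 − 18.979 = -27.549 °C

T_out = -27.5 °C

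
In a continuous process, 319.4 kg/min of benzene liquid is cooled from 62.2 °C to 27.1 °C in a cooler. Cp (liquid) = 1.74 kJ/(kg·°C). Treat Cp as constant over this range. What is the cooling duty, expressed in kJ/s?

Q_c = 325 kJ/s

Q = ṁ·Cp·ΔT = 319.4 × 1.74 × (27.1 − 62.2) = -19507 kJ/min
Converting: 19507 / 60 s = 325.12 kW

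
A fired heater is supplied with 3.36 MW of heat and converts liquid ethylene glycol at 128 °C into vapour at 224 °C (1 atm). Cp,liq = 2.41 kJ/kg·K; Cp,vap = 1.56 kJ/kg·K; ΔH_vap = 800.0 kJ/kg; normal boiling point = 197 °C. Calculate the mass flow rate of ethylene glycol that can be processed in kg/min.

Δh = 2.41×(197−128) + 800.0 + 1.56×(224−197) = 1008.4 kJ/kg
Q = 3.36 MW = 3360 kJ/s = 201600 kJ/min
ṁ = Q/Δh = 201600 / 1008.4 = 199.92 kg/min

ṁ = 200 kg/min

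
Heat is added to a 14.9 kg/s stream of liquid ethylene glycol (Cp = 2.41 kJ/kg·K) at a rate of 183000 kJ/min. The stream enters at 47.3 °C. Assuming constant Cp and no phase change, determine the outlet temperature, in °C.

Q = 183000 kJ/min = 3050 kJ/s
ΔT = Q/(ṁ·Cp) = 3050/(14.9×2.41) = 84.937 K
T_out = 47.3 + 84.937 = 132.24 °C

T_out = 132 °C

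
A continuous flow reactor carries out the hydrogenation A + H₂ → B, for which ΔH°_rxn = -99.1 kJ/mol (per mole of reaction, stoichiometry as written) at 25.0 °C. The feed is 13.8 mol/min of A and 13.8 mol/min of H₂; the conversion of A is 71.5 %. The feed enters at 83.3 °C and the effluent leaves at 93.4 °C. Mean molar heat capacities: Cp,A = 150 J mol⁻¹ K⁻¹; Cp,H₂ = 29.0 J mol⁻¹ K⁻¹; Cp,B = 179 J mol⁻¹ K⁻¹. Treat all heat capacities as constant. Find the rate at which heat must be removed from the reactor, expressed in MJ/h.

Extent of reaction ξ = 0.715 × 13.8 = 9.867 mol/min
Reaction term: ξ·ΔH°_rxn = 9.867 × -99.1 = -977.82 kJ/min
Sensible, feed 83.3→25 °C: -144.01 kJ/min
Outlet flows (mol/min): A 3.933, H₂ 3.933, B 9.867
Sensible, products 25→93.4 °C: 168.96 kJ/min
Q = ΔH = -952.87 kJ/min = -15.881 kW
Heat removed = 57.172 MJ/h

Q_out = 57.2 MJ/h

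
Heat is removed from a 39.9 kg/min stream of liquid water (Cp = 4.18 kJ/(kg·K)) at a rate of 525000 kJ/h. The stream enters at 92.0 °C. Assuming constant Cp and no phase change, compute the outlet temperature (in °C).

T_out = 39.5 °C

Q = 525000 kJ/h = 8750 kJ/min
ΔT = Q/(ṁ·Cp) = 8750/(39.9×4.18) = 52.464 K
T_out = 92.0 − 52.464 = 39.536 °C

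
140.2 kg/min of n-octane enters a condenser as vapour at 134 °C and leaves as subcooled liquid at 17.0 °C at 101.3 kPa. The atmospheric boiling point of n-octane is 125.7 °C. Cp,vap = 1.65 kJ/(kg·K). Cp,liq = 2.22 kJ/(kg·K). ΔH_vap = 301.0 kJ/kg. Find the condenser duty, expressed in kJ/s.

Q_c = 1300 kJ/s

vapour 134→125.7 °C: -13.695 kJ/kg
condensation at 125.7 °C: -301 kJ/kg
liquid 125.7→17.0 °C: -241.31 kJ/kg
Δh = -13.695 + -301 + -241.31 = -556.01 kJ/kg
Q = ṁ·Δh = 140.2 kg/min × -556.01 kJ/kg = -77952 kJ/min
|Q| = 1299.2 kW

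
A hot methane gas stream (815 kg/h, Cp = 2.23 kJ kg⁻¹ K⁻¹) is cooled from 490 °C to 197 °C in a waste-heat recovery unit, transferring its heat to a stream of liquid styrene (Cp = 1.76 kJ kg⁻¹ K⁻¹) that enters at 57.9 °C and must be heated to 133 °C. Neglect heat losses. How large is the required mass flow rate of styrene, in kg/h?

ṁ_c = 4030 kg/h

Heat released by hot stream: Q = 815 × 2.23 × (490 − 197) = 532510 kJ/h
Energy balance on cold side (adiabatic exchanger): Q = ṁ_c·Cp_c·(T_c,out − T_c,in)
ṁ_c = 532510 / [1.76 × (133 − 57.9)] = 4028.8 kg/h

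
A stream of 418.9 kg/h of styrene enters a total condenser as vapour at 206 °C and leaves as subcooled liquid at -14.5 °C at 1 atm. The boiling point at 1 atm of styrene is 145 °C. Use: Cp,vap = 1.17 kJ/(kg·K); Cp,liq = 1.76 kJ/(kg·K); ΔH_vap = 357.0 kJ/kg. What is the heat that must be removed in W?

vapour 206→145 °C: -71.37 kJ/kg
condensation at 145 °C: -357 kJ/kg
liquid 145→-14.5 °C: -280.72 kJ/kg
Δh = -71.37 + -357 + -280.72 = -709.09 kJ/kg
Q = ṁ·Δh = 418.9 kg/h × -709.09 kJ/kg = -297040 kJ/h
|Q| = 82.511 kW = 82511 W

Q_c = 82500 W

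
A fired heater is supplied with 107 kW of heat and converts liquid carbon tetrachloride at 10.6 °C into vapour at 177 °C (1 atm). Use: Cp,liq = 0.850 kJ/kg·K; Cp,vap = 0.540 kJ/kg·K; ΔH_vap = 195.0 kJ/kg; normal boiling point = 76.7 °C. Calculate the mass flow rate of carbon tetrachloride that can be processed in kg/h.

ṁ = 1260 kg/h

Δh = 0.850×(76.7−10.6) + 195.0 + 0.540×(177−76.7) = 305.35 kJ/kg
Q = 107 kW = 107 kJ/s = 385200 kJ/h
ṁ = Q/Δh = 385200 / 305.35 = 1261.5 kg/h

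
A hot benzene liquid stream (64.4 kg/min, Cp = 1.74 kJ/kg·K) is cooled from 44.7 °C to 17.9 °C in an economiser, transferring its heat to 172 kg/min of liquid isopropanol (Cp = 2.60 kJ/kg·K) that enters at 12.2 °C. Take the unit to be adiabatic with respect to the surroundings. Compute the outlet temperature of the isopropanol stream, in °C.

T_c,out = 18.9 °C

Heat released by hot stream: Q = 64.4 × 1.74 × (44.7 − 17.9) = 3003.1 kJ/min
Energy balance on cold side (adiabatic exchanger): Q = ṁ_c·Cp_c·(T_c,out − T_c,in)
T_c,out = 12.2 + 3003.1/(172 × 2.60) = 18.915 °C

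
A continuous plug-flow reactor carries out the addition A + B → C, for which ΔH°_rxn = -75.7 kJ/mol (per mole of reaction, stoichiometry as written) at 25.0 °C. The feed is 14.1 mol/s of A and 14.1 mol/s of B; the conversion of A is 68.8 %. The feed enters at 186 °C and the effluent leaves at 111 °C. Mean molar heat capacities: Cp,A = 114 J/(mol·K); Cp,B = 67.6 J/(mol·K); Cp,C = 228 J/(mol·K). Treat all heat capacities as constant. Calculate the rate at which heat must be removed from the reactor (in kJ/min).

Extent of reaction ξ = 0.688 × 14.1 = 9.7008 mol/s
Reaction term: ξ·ΔH°_rxn = 9.7008 × -75.7 = -734.35 kJ/s
Sensible, feed 186→25 °C: -412.25 kJ/s
Outlet flows (mol/s): A 4.3992, B 4.3992, C 9.7008
Sensible, products 25→111 °C: 258.92 kJ/s
Q = ΔH = -887.68 kJ/s = -887.68 kW
Heat removed = 53261 kJ/min

Q_out = 53300 kJ/min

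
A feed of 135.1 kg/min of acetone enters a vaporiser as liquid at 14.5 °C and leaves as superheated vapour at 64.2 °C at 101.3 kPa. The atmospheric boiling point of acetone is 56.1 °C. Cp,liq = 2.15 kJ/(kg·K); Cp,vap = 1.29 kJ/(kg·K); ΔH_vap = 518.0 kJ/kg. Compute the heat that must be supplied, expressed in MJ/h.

liquid 14.5→56.1 °C: 89.44 kJ/kg
vaporisation at 56.1 °C: 518 kJ/kg
vapour 56.1→64.2 °C: 10.449 kJ/kg
Δh = 89.44 + 518 + 10.449 = 617.89 kJ/kg
Q = ṁ·Δh = 135.1 kg/min × 617.89 kJ/kg = 83477 kJ/min
|Q| = 1391.3 kW = 5008.6 MJ/h

Q = 5010 MJ/h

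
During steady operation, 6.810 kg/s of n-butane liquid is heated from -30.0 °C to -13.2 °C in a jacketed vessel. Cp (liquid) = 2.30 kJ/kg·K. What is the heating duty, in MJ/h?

Q = 947 MJ/h

Q = ṁ·Cp·ΔT = 6.810 × 2.30 × (-13.2 − -30.0) = 263.14 kJ/s
Heating duty = 947.3 MJ/h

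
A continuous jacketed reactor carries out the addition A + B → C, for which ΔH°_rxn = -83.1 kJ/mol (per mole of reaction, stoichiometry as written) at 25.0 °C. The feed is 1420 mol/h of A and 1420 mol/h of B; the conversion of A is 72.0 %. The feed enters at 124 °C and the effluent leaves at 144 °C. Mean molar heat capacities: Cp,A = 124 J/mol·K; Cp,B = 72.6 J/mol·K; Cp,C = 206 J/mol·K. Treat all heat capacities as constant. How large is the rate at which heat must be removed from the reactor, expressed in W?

Extent of reaction ξ = 0.720 × 1420 = 1022.4 mol/h
Reaction term: ξ·ΔH°_rxn = 1022.4 × -83.1 = -84961 kJ/h
Sensible, feed 124→25 °C: -27638 kJ/h
Outlet flows (mol/h): A 397.6, B 397.6, C 1022.4
Sensible, products 25→144 °C: 34365 kJ/h
Q = ΔH = -78234 kJ/h = -21.732 kW
Heat removed = 21732 W

Q_out = 21700 W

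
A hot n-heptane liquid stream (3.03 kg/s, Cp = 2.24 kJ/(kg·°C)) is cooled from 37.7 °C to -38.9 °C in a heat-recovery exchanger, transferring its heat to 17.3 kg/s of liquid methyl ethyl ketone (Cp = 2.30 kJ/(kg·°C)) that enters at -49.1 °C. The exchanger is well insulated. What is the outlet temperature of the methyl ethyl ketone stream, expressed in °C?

T_c,out = -36.0 °C

Heat released by hot stream: Q = 3.03 × 2.24 × (37.7 − -38.9) = 519.9 kJ/s
Energy balance on cold side (adiabatic exchanger): Q = ṁ_c·Cp_c·(T_c,out − T_c,in)
T_c,out = -49.1 + 519.9/(17.3 × 2.30) = -36.034 °C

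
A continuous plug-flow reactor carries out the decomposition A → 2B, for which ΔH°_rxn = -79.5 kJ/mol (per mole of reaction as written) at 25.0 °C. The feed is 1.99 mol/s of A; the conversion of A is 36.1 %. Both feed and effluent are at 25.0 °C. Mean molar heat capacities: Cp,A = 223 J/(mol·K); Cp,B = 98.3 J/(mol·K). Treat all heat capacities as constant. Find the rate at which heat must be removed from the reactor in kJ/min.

Extent of reaction ξ = 0.361 × 1.99 = 0.71839 mol/s
Reaction term: ξ·ΔH°_rxn = 0.71839 × -79.5 = -57.112 kJ/s
Q = ΔH = -57.112 kJ/s = -57.112 kW
Heat removed = 3426.7 kJ/min

Q_out = 3430 kJ/min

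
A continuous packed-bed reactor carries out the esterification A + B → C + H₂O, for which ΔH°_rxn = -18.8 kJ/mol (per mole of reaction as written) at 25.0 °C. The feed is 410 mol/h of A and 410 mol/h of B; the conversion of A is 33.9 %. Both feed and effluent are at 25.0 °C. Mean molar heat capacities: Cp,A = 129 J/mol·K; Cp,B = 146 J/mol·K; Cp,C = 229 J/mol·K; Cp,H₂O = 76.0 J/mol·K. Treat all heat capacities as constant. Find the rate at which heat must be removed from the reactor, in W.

Q_out = 726 W

Extent of reaction ξ = 0.339 × 410 = 138.99 mol/h
Reaction term: ξ·ΔH°_rxn = 138.99 × -18.8 = -2613 kJ/h
Q = ΔH = -2613 kJ/h = -0.72584 kW
Heat removed = 725.84 W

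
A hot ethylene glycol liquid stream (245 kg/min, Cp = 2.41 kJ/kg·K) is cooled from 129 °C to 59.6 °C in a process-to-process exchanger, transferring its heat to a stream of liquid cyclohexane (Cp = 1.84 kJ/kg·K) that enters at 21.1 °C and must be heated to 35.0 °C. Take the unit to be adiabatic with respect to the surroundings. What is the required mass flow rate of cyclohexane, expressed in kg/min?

Heat released by hot stream: Q = 245 × 2.41 × (129 − 59.6) = 40977 kJ/min
Energy balance on cold side (adiabatic exchanger): Q = ṁ_c·Cp_c·(T_c,out − T_c,in)
ṁ_c = 40977 / [1.84 × (35.0 − 21.1)] = 1602.2 kg/min

ṁ_c = 1600 kg/min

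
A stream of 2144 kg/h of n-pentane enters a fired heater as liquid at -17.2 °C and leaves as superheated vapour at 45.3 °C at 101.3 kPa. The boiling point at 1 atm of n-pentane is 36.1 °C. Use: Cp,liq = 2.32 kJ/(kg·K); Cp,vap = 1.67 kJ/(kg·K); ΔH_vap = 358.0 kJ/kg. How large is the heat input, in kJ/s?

liquid -17.2→36.1 °C: 123.66 kJ/kg
vaporisation at 36.1 °C: 358 kJ/kg
vapour 36.1→45.3 °C: 15.364 kJ/kg
Δh = 123.66 + 358 + 15.364 = 497.02 kJ/kg
Q = ṁ·Δh = 2144 kg/h × 497.02 kJ/kg = 1.0656e+06 kJ/h
|Q| = 296 kW

Q = 296 kJ/s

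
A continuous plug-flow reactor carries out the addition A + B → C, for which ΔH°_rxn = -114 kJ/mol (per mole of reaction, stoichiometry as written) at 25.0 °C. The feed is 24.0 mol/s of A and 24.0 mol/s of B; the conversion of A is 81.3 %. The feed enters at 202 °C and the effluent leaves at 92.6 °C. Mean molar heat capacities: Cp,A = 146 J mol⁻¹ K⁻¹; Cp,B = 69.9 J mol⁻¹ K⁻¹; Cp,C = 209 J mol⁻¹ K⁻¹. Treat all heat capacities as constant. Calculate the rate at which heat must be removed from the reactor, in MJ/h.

Extent of reaction ξ = 0.813 × 24.0 = 19.512 mol/s
Reaction term: ξ·ΔH°_rxn = 19.512 × -114 = -2224.4 kJ/s
Sensible, feed 202→25 °C: -917.14 kJ/s
Outlet flows (mol/s): A 4.488, B 4.488, C 19.512
Sensible, products 25→92.6 °C: 341.17 kJ/s
Q = ΔH = -2800.3 kJ/s = -2800.3 kW
Heat removed = 10081 MJ/h

Q_out = 10100 MJ/h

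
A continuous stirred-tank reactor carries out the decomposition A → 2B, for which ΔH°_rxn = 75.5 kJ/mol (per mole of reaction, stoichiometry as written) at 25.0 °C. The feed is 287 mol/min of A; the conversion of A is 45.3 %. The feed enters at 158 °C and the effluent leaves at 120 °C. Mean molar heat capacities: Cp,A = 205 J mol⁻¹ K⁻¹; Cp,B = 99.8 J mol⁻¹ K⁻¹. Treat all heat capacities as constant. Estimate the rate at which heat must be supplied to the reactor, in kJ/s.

Q_in = 125 kJ/s

Extent of reaction ξ = 0.453 × 287 = 130.01 mol/min
Reaction term: ξ·ΔH°_rxn = 130.01 × 75.5 = 9815.8 kJ/min
Sensible, feed 158→25 °C: -7825.1 kJ/min
Outlet flows (mol/min): A 156.99, B 260.02
Sensible, products 25→120 °C: 5522.6 kJ/min
Q = ΔH = 7513.4 kJ/min = 125.22 kW
Heat supplied = 125.22 kJ/s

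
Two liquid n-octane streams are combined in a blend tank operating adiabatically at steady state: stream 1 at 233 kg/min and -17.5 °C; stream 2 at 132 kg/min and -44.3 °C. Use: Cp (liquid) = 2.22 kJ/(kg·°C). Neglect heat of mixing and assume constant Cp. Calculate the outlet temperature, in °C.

T_out = -27.2 °C

No heat crosses the boundary, so H_out = H_in.
T_out = Σ ṁᵢCp,ᵢTᵢ / Σ ṁᵢCp,ᵢ
      = -22034 / 810.3 = -27.192 °C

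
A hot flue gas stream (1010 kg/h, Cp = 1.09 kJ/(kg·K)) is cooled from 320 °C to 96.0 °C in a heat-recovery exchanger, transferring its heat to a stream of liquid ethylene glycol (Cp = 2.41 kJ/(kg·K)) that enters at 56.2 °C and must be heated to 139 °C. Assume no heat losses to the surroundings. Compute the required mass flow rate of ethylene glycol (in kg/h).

Heat released by hot stream: Q = 1010 × 1.09 × (320 − 96.0) = 246600 kJ/h
Energy balance on cold side (adiabatic exchanger): Q = ṁ_c·Cp_c·(T_c,out − T_c,in)
ṁ_c = 246600 / [2.41 × (139 − 56.2)] = 1235.8 kg/h

ṁ_c = 1240 kg/h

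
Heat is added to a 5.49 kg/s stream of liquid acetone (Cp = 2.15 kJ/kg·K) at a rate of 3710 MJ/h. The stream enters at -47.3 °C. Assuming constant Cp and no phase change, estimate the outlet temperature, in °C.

T_out = 40.0 °C

Q = 3710 MJ/h = 1030.6 kJ/s
ΔT = Q/(ṁ·Cp) = 1030.6/(5.49×2.15) = 87.309 K
T_out = -47.3 + 87.309 = 40.009 °C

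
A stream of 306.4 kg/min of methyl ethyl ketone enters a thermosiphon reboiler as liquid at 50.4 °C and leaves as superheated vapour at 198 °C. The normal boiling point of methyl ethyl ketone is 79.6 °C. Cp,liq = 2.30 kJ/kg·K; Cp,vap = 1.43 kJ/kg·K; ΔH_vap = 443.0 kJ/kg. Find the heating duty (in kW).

liquid 50.4→79.6 °C: 67.16 kJ/kg
vaporisation at 79.6 °C: 443 kJ/kg
vapour 79.6→198 °C: 169.31 kJ/kg
Δh = 67.16 + 443 + 169.31 = 679.47 kJ/kg
Q = ṁ·Δh = 306.4 kg/min × 679.47 kJ/kg = 208190 kJ/min
|Q| = 3469.8 kW

Q = 3470 kW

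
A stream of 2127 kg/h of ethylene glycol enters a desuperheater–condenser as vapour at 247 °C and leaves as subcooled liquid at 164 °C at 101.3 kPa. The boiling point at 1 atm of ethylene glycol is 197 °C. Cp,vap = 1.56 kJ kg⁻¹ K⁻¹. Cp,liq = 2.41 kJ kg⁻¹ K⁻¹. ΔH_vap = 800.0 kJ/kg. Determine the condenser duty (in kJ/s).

vapour 247→197 °C: -78 kJ/kg
condensation at 197 °C: -800 kJ/kg
liquid 197→164 °C: -79.53 kJ/kg
Δh = -78 + -800 + -79.53 = -957.53 kJ/kg
Q = ṁ·Δh = 2127 kg/h × -957.53 kJ/kg = -2.0367e+06 kJ/h
|Q| = 565.74 kW

Q_c = 566 kJ/s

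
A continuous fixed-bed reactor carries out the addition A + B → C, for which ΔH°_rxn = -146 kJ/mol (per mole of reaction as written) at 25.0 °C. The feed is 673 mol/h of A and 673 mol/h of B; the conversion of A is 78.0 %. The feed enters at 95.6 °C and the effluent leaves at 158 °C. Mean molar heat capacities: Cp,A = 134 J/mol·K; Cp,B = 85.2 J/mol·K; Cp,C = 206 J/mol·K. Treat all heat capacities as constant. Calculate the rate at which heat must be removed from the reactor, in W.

Extent of reaction ξ = 0.780 × 673 = 524.94 mol/h
Reaction term: ξ·ΔH°_rxn = 524.94 × -146 = -76641 kJ/h
Sensible, feed 95.6→25 °C: -10415 kJ/h
Outlet flows (mol/h): A 148.06, B 148.06, C 524.94
Sensible, products 25→158 °C: 18699 kJ/h
Q = ΔH = -68357 kJ/h = -18.988 kW
Heat removed = 18988 W

Q_out = 19000 W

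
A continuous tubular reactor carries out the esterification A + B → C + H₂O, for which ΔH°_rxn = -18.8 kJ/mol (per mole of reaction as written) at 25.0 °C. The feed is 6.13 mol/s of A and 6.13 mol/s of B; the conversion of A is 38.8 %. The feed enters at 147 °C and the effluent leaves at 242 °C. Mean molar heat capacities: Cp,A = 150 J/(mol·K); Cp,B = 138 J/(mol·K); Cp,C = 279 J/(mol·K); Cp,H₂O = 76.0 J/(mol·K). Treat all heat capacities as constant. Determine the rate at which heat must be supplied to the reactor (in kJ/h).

Q_in = 567000 kJ/h

Extent of reaction ξ = 0.388 × 6.13 = 2.3784 mol/s
Reaction term: ξ·ΔH°_rxn = 2.3784 × -18.8 = -44.715 kJ/s
Sensible, feed 147→25 °C: -215.38 kJ/s
Outlet flows (mol/s): A 3.7516, B 3.7516, C 2.3784, H₂O 2.3784
Sensible, products 25→242 °C: 417.68 kJ/s
Q = ΔH = 157.58 kJ/s = 157.58 kW
Heat supplied = 567300 kJ/h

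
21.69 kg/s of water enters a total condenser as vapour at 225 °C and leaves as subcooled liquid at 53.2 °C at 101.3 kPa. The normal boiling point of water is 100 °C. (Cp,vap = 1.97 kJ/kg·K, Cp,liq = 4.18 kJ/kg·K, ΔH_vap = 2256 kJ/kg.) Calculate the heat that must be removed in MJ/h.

Q_c = 211000 MJ/h

vapour 225→100 °C: -246.25 kJ/kg
condensation at 100 °C: -2256 kJ/kg
liquid 100→53.2 °C: -195.62 kJ/kg
Δh = -246.25 + -2256 + -195.62 = -2697.9 kJ/kg
Q = ṁ·Δh = 21.69 kg/s × -2697.9 kJ/kg = -58517 kJ/s
|Q| = 58517 kW = 210660 MJ/h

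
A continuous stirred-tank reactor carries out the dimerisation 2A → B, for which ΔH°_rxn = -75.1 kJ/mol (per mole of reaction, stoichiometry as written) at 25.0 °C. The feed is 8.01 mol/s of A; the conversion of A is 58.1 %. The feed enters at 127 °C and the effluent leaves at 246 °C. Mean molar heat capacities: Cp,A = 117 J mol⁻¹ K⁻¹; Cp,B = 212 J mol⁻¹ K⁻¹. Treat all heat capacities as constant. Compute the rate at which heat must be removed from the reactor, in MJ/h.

Extent of reaction ξ = 0.581 × 8.01 / 2 = 2.3269 mol/s
Reaction term: ξ·ΔH°_rxn = 2.3269 × -75.1 = -174.75 kJ/s
Sensible, feed 127→25 °C: -95.591 kJ/s
Outlet flows (mol/s): A 3.3562, B 2.3269
Sensible, products 25→246 °C: 195.8 kJ/s
Q = ΔH = -74.541 kJ/s = -74.541 kW
Heat removed = 268.35 MJ/h

Q_out = 268 MJ/h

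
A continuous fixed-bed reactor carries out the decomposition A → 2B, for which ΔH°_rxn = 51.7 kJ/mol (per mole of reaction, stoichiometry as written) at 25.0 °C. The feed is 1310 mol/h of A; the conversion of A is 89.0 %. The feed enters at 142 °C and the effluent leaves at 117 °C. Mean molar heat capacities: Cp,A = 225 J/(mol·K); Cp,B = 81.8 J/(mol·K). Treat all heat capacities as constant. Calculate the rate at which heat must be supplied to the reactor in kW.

Extent of reaction ξ = 0.890 × 1310 = 1165.9 mol/h
Reaction term: ξ·ΔH°_rxn = 1165.9 × 51.7 = 60277 kJ/h
Sensible, feed 142→25 °C: -34486 kJ/h
Outlet flows (mol/h): A 144.1, B 2331.8
Sensible, products 25→117 °C: 20531 kJ/h
Q = ΔH = 46322 kJ/h = 12.867 kW
Heat supplied = 12.867 kW

Q_in = 12.9 kW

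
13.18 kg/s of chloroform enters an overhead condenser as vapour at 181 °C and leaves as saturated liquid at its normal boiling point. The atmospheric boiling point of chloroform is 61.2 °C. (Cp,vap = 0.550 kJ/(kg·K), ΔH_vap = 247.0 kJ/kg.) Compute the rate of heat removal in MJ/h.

Q_c = 14800 MJ/h

vapour 181→61.2 °C: -65.89 kJ/kg
condensation at 61.2 °C: -247 kJ/kg
Δh = -65.89 + -247 = -312.89 kJ/kg
Q = ṁ·Δh = 13.18 kg/s × -312.89 kJ/kg = -4123.9 kJ/s
|Q| = 4123.9 kW = 14846 MJ/h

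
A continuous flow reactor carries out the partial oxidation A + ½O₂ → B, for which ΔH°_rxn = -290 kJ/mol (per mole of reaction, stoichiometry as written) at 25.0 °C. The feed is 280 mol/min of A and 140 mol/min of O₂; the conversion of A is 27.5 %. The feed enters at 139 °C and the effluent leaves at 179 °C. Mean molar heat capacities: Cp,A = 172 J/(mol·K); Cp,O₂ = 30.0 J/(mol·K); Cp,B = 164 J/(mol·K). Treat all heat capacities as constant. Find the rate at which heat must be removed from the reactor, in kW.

Q_out = 342 kW

Extent of reaction ξ = 0.275 × 280 = 77 mol/min
Reaction term: ξ·ΔH°_rxn = 77 × -290 = -22330 kJ/min
Sensible, feed 139→25 °C: -5969 kJ/min
Outlet flows (mol/min): A 203, O₂ 101.5, B 77
Sensible, products 25→179 °C: 7790.7 kJ/min
Q = ΔH = -20508 kJ/min = -341.81 kW
Heat removed = 341.81 kW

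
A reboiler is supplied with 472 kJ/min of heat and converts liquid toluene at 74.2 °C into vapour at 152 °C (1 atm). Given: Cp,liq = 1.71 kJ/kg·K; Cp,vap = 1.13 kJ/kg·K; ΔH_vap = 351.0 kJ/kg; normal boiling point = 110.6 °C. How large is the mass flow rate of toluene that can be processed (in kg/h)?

Δh = 1.71×(110.6−74.2) + 351.0 + 1.13×(152−110.6) = 460.03 kJ/kg
Q = 472 kJ/min = 7.8667 kJ/s = 28320 kJ/h
ṁ = Q/Δh = 28320 / 460.03 = 61.562 kg/h

ṁ = 61.6 kg/h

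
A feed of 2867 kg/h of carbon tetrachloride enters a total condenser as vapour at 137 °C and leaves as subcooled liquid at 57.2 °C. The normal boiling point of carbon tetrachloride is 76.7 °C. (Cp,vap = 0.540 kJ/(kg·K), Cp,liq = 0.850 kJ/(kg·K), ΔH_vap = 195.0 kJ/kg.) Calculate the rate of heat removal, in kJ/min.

Q_c = 11700 kJ/min

vapour 137→76.7 °C: -32.562 kJ/kg
condensation at 76.7 °C: -195 kJ/kg
liquid 76.7→57.2 °C: -16.575 kJ/kg
Δh = -32.562 + -195 + -16.575 = -244.14 kJ/kg
Q = ṁ·Δh = 2867 kg/h × -244.14 kJ/kg = -699940 kJ/h
|Q| = 194.43 kW = 11666 kJ/min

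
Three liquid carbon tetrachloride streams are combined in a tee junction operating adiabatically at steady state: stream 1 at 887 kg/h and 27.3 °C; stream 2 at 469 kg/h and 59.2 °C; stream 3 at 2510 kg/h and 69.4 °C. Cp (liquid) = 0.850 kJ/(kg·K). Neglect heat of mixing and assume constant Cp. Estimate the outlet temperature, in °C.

T_out = 58.5 °C

No heat crosses the boundary, so H_out = H_in.
Σ ṁᵢCp,ᵢTᵢ = 887×0.850×27.3 + 469×0.850×59.2 + 2510×0.850×69.4 = 192250
Σ ṁᵢCp,ᵢ = 887×0.850 + 469×0.850 + 2510×0.850 = 3286.1
T_out = 192250 / 3286.1 = 58.503 °C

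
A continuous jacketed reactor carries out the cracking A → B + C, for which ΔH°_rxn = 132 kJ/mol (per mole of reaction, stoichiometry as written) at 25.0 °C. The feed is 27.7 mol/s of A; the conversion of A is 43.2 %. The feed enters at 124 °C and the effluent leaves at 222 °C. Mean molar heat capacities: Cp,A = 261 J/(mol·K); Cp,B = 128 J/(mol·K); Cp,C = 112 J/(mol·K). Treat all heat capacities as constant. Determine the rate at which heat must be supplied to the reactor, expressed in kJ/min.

Q_in = 134000 kJ/min

Extent of reaction ξ = 0.432 × 27.7 = 11.966 mol/s
Reaction term: ξ·ΔH°_rxn = 11.966 × 132 = 1579.6 kJ/s
Sensible, feed 124→25 °C: -715.74 kJ/s
Outlet flows (mol/s): A 15.734, B 11.966, C 11.966
Sensible, products 25→222 °C: 1374.7 kJ/s
Q = ΔH = 2238.6 kJ/s = 2238.6 kW
Heat supplied = 134310 kJ/min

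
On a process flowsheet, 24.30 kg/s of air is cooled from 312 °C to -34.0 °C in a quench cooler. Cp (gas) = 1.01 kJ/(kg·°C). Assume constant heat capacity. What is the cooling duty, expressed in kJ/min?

Q = ṁ·Cp·ΔT = 24.30 × 1.01 × (-34.0 − 312) = -8491.9 kJ/s
Cooling duty = 509510 kJ/min

Q_c = 510000 kJ/min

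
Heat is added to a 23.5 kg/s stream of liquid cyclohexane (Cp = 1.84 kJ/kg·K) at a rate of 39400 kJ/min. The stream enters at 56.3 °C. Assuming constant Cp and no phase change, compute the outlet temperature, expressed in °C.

T_out = 71.5 °C

Q = 39400 kJ/min = 656.67 kJ/s
ΔT = Q/(ṁ·Cp) = 656.67/(23.5×1.84) = 15.187 K
T_out = 56.3 + 15.187 = 71.487 °C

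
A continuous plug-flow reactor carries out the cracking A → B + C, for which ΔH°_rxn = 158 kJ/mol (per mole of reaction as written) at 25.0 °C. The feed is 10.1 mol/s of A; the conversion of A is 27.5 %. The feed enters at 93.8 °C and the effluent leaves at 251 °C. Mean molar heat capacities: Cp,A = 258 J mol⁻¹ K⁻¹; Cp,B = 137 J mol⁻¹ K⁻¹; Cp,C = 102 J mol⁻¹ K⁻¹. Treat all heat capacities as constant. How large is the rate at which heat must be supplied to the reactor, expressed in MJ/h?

Extent of reaction ξ = 0.275 × 10.1 = 2.7775 mol/s
Reaction term: ξ·ΔH°_rxn = 2.7775 × 158 = 438.85 kJ/s
Sensible, feed 93.8→25 °C: -179.28 kJ/s
Outlet flows (mol/s): A 7.3225, B 2.7775, C 2.7775
Sensible, products 25→251 °C: 576.98 kJ/s
Q = ΔH = 836.55 kJ/s = 836.55 kW
Heat supplied = 3011.6 MJ/h

Q_in = 3010 MJ/h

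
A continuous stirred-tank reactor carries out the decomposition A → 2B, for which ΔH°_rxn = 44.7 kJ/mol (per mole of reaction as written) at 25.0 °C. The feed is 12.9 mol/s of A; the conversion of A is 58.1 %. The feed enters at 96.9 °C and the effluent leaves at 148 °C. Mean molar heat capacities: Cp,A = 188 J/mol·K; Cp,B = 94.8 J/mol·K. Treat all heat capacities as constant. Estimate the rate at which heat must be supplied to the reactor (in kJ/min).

Q_in = 27600 kJ/min

Extent of reaction ξ = 0.581 × 12.9 = 7.4949 mol/s
Reaction term: ξ·ΔH°_rxn = 7.4949 × 44.7 = 335.02 kJ/s
Sensible, feed 96.9→25 °C: -174.37 kJ/s
Outlet flows (mol/s): A 5.4051, B 14.99
Sensible, products 25→148 °C: 299.77 kJ/s
Q = ΔH = 460.42 kJ/s = 460.42 kW
Heat supplied = 27625 kJ/min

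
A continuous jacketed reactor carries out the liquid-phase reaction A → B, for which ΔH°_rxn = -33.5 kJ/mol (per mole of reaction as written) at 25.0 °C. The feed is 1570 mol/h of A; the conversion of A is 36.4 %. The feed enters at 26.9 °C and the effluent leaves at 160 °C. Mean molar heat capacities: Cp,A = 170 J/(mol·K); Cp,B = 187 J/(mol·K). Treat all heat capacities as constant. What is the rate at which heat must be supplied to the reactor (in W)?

Q_in = 4910 W

Extent of reaction ξ = 0.364 × 1570 = 571.48 mol/h
Reaction term: ξ·ΔH°_rxn = 571.48 × -33.5 = -19145 kJ/h
Sensible, feed 26.9→25 °C: -507.11 kJ/h
Outlet flows (mol/h): A 998.52, B 571.48
Sensible, products 25→160 °C: 37343 kJ/h
Q = ΔH = 17691 kJ/h = 4.9143 kW
Heat supplied = 4914.3 W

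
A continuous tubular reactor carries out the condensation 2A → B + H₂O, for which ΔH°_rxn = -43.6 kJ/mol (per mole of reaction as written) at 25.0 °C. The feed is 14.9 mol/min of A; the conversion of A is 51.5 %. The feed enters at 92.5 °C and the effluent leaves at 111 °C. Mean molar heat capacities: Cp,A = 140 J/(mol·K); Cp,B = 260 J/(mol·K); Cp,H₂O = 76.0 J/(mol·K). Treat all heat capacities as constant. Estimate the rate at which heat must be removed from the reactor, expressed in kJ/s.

Extent of reaction ξ = 0.515 × 14.9 / 2 = 3.8368 mol/min
Reaction term: ξ·ΔH°_rxn = 3.8368 × -43.6 = -167.28 kJ/min
Sensible, feed 92.5→25 °C: -140.81 kJ/min
Outlet flows (mol/min): A 7.2265, B 3.8368, H₂O 3.8368
Sensible, products 25→111 °C: 197.87 kJ/min
Q = ΔH = -110.21 kJ/min = -1.8369 kW
Heat removed = 1.8369 kJ/s

Q_out = 1.84 kJ/s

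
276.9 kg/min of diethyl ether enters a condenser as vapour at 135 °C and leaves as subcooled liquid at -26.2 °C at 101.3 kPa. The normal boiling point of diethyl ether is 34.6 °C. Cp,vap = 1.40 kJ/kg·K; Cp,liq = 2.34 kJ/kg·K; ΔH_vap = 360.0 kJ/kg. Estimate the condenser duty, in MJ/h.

Q_c = 10700 MJ/h

vapour 135→34.6 °C: -140.56 kJ/kg
condensation at 34.6 °C: -360 kJ/kg
liquid 34.6→-26.2 °C: -142.27 kJ/kg
Δh = -140.56 + -360 + -142.27 = -642.83 kJ/kg
Q = ṁ·Δh = 276.9 kg/min × -642.83 kJ/kg = -178000 kJ/min
|Q| = 2966.7 kW = 10680 MJ/h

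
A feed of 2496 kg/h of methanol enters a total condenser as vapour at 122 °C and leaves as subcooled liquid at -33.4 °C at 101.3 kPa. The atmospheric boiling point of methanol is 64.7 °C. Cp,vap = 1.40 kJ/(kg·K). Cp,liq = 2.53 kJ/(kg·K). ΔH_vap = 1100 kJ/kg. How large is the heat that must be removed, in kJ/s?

Q_c = 990 kJ/s

vapour 122→64.7 °C: -80.22 kJ/kg
condensation at 64.7 °C: -1100 kJ/kg
liquid 64.7→-33.4 °C: -248.19 kJ/kg
Δh = -80.22 + -1100 + -248.19 = -1428.4 kJ/kg
Q = ṁ·Δh = 2496 kg/h × -1428.4 kJ/kg = -3.5653e+06 kJ/h
|Q| = 990.37 kW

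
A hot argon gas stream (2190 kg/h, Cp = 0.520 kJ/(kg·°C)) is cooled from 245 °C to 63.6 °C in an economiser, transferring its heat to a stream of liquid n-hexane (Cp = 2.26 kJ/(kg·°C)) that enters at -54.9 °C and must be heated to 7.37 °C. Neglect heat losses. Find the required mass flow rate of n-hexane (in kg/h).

ṁ_c = 1470 kg/h

Heat released by hot stream: Q = 2190 × 0.520 × (245 − 63.6) = 206580 kJ/h
Energy balance on cold side (adiabatic exchanger): Q = ṁ_c·Cp_c·(T_c,out − T_c,in)
ṁ_c = 206580 / [2.26 × (7.37 − -54.9)] = 1467.9 kg/h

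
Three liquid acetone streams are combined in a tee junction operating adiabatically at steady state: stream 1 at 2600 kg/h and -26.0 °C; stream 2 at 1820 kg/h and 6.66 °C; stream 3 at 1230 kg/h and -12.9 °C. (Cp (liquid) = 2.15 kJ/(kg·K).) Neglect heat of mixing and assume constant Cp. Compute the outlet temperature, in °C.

Adiabatic, steady state ⇒ Σ ṁᵢCp,ᵢ(T_out − Tᵢ) = 0
Σ ṁᵢCp,ᵢTᵢ = 2600×2.15×-26.0 + 1820×2.15×6.66 + 1230×2.15×-12.9 = -153390
Σ ṁᵢCp,ᵢ = 2600×2.15 + 1820×2.15 + 1230×2.15 = 12148
T_out = -153390 / 12148 = -12.628 °C

T_out = -12.6 °C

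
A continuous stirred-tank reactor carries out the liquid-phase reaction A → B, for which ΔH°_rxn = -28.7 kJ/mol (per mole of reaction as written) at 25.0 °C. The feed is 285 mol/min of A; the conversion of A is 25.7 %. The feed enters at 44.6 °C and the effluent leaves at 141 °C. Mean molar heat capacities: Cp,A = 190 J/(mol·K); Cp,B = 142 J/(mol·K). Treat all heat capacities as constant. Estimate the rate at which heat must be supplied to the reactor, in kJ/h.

Q_in = 163000 kJ/h

Extent of reaction ξ = 0.257 × 285 = 73.245 mol/min
Reaction term: ξ·ΔH°_rxn = 73.245 × -28.7 = -2102.1 kJ/min
Sensible, feed 44.6→25 °C: -1061.3 kJ/min
Outlet flows (mol/min): A 211.75, B 73.245
Sensible, products 25→141 °C: 5873.6 kJ/min
Q = ΔH = 2710.1 kJ/min = 45.168 kW
Heat supplied = 162610 kJ/h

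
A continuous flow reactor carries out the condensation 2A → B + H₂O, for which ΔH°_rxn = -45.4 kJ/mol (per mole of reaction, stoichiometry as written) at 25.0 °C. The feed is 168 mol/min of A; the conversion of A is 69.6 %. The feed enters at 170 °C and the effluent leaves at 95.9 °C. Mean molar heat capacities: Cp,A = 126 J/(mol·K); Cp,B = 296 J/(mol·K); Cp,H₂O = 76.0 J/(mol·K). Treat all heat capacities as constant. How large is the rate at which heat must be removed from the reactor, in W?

Q_out = 62100 W

Extent of reaction ξ = 0.696 × 168 / 2 = 58.464 mol/min
Reaction term: ξ·ΔH°_rxn = 58.464 × -45.4 = -2654.3 kJ/min
Sensible, feed 170→25 °C: -3069.4 kJ/min
Outlet flows (mol/min): A 51.072, B 58.464, H₂O 58.464
Sensible, products 25→95.9 °C: 1998.2 kJ/min
Q = ΔH = -3725.4 kJ/min = -62.09 kW
Heat removed = 62090 W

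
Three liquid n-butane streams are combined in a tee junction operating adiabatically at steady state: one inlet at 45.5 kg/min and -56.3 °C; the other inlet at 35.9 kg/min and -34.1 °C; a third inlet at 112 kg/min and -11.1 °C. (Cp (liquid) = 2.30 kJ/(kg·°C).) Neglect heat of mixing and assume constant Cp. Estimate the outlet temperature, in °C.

Energy balance with Q = 0: Σ ṁᵢCp,ᵢ(T_out − Tᵢ) = 0
Σ ṁᵢCp,ᵢTᵢ = 45.5×2.30×-56.3 + 35.9×2.30×-34.1 + 112×2.30×-11.1 = -11567
Σ ṁᵢCp,ᵢ = 45.5×2.30 + 35.9×2.30 + 112×2.30 = 444.82
T_out = -11567 / 444.82 = -26.003 °C

T_out = -26.0 °C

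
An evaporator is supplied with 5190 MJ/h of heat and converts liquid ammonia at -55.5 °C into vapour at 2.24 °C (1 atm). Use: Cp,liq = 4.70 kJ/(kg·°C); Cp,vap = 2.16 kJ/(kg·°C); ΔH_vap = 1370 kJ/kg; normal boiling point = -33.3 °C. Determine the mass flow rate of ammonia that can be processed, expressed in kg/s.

Δh = 4.70×(-33.3−-55.5) + 1370 + 2.16×(2.24−-33.3) = 1551.1 kJ/kg
Q = 5190 MJ/h = 1441.7 kJ/s = 1441.7 kJ/s
ṁ = Q/Δh = 1441.7 / 1551.1 = 0.92944 kg/s

ṁ = 0.929 kg/s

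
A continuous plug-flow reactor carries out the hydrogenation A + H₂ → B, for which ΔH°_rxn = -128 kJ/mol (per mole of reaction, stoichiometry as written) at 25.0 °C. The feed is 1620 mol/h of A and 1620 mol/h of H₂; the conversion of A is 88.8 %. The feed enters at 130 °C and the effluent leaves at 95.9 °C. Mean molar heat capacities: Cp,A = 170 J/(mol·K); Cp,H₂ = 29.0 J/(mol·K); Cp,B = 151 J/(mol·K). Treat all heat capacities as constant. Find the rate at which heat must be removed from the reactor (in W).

Q_out = 55600 W

Extent of reaction ξ = 0.888 × 1620 = 1438.6 mol/h
Reaction term: ξ·ΔH°_rxn = 1438.6 × -128 = -184140 kJ/h
Sensible, feed 130→25 °C: -33850 kJ/h
Outlet flows (mol/h): A 181.44, H₂ 181.44, B 1438.6
Sensible, products 25→95.9 °C: 17961 kJ/h
Q = ΔH = -200020 kJ/h = -55.562 kW
Heat removed = 55562 W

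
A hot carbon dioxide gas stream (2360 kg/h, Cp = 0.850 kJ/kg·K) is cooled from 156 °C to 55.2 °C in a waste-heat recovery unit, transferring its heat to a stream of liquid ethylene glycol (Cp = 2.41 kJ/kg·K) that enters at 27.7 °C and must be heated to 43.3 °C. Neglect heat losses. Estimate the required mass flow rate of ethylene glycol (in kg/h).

ṁ_c = 5380 kg/h

Heat released by hot stream: Q = 2360 × 0.850 × (156 − 55.2) = 202200 kJ/h
Energy balance on cold side (adiabatic exchanger): Q = ṁ_c·Cp_c·(T_c,out − T_c,in)
ṁ_c = 202200 / [2.41 × (43.3 − 27.7)] = 5378.4 kg/h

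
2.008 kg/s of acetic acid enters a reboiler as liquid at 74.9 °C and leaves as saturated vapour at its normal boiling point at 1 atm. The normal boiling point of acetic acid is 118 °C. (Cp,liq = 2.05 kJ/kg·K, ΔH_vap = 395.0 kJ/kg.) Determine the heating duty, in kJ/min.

Q = 58200 kJ/min

liquid 74.9→118 °C: 88.355 kJ/kg
vaporisation at 118 °C: 395 kJ/kg
Δh = 88.355 + 395 = 483.35 kJ/kg
Q = ṁ·Δh = 2.008 kg/s × 483.35 kJ/kg = 970.58 kJ/s
|Q| = 970.58 kW = 58235 kJ/min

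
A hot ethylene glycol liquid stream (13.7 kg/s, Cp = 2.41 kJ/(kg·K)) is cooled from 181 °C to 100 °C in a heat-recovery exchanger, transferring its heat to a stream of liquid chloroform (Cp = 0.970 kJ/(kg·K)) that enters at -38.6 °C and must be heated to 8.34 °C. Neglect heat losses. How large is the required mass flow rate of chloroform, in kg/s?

Heat released by hot stream: Q = 13.7 × 2.41 × (181 − 100) = 2674.4 kJ/s
Energy balance on cold side (adiabatic exchanger): Q = ṁ_c·Cp_c·(T_c,out − T_c,in)
ṁ_c = 2674.4 / [0.970 × (8.34 − -38.6)] = 58.736 kg/s

ṁ_c = 58.7 kg/s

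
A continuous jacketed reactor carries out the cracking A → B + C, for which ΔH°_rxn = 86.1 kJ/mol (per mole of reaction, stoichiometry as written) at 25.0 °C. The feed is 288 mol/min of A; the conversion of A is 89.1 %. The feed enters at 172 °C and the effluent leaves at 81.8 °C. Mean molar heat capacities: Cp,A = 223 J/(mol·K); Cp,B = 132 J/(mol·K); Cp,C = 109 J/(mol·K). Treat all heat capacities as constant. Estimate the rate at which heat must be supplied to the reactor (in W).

Q_in = 276000 W

Extent of reaction ξ = 0.891 × 288 = 256.61 mol/min
Reaction term: ξ·ΔH°_rxn = 256.61 × 86.1 = 22094 kJ/min
Sensible, feed 172→25 °C: -9440.9 kJ/min
Outlet flows (mol/min): A 31.392, B 256.61, C 256.61
Sensible, products 25→81.8 °C: 3910.3 kJ/min
Q = ΔH = 16563 kJ/min = 276.06 kW
Heat supplied = 276060 W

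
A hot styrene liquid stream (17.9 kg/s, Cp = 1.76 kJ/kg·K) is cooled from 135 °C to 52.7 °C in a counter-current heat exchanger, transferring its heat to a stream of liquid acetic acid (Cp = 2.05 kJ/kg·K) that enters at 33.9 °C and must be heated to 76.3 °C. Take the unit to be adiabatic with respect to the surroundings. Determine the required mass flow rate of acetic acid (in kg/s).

ṁ_c = 29.8 kg/s

Heat released by hot stream: Q = 17.9 × 1.76 × (135 − 52.7) = 2592.8 kJ/s
Energy balance on cold side (adiabatic exchanger): Q = ṁ_c·Cp_c·(T_c,out − T_c,in)
ṁ_c = 2592.8 / [2.05 × (76.3 − 33.9)] = 29.829 kg/s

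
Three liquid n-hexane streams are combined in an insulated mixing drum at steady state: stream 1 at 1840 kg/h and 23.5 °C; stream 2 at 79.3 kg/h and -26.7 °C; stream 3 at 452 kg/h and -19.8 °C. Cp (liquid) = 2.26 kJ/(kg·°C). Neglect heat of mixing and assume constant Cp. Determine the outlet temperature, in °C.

T_out = 13.6 °C

Energy balance with Q = 0: Σ ṁᵢCp,ᵢ(T_out − Tᵢ) = 0
T_out = Σ ṁᵢCp,ᵢTᵢ / Σ ṁᵢCp,ᵢ
      = 72711 / 5359.1 = 13.568 °C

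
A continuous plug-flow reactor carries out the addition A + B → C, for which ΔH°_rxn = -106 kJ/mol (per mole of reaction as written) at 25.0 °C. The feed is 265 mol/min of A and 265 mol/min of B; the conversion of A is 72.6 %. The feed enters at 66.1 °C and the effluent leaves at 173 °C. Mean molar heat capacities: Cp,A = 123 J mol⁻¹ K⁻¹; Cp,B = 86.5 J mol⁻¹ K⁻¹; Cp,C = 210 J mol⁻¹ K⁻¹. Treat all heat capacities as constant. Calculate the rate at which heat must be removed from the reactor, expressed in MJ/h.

Q_out = 867 MJ/h

Extent of reaction ξ = 0.726 × 265 = 192.39 mol/min
Reaction term: ξ·ΔH°_rxn = 192.39 × -106 = -20393 kJ/min
Sensible, feed 66.1→25 °C: -2281.8 kJ/min
Outlet flows (mol/min): A 72.61, B 72.61, C 192.39
Sensible, products 25→173 °C: 8230.8 kJ/min
Q = ΔH = -14444 kJ/min = -240.74 kW
Heat removed = 866.66 MJ/h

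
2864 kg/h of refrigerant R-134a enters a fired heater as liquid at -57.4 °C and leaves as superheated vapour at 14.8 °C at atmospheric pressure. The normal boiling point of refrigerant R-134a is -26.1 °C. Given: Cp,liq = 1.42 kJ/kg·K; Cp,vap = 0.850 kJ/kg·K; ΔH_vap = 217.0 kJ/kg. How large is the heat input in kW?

Q = 236 kW

liquid -57.4→-26.1 °C: 44.446 kJ/kg
vaporisation at -26.1 °C: 217 kJ/kg
vapour -26.1→14.8 °C: 34.765 kJ/kg
Δh = 44.446 + 217 + 34.765 = 296.21 kJ/kg
Q = ṁ·Δh = 2864 kg/h × 296.21 kJ/kg = 848350 kJ/h
|Q| = 235.65 kW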